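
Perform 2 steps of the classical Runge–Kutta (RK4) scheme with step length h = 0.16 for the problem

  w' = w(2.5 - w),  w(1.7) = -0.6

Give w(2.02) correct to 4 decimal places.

RK4: k1 = f(t_n, w_n); k2 = f(t_n + h/2, w_n + (h/2)·k1); k3 = f(t_n + h/2, w_n + (h/2)·k2); k4 = f(t_n + h, w_n + h·k3); w_{n+1} = w_n + (h/6)·(k1 + 2k2 + 2k3 + k4).
t=1.700000, w=-0.600000:
  k1 = f(1.700000, -0.600000) = -1.860000
  k2 = f(1.780000, -0.748800) = -2.432701
  k3 = f(1.780000, -0.794616) = -2.617955
  k4 = f(1.860000, -1.018873) = -3.585284
  w ← -0.600000 + (0.16/6)·(k1 + 2k2 + 2k3 + k4) = -1.014576
t=1.860000, w=-1.014576:
  k1 = f(1.860000, -1.014576) = -3.565804
  k2 = f(1.940000, -1.299840) = -4.939185
  k3 = f(1.940000, -1.409711) = -5.511561
  k4 = f(2.020000, -1.896426) = -8.337495
  w ← -1.014576 + (0.16/6)·(k1 + 2k2 + 2k3 + k4) = -1.889370
w(2.02) ≈ -1.8894

-1.8894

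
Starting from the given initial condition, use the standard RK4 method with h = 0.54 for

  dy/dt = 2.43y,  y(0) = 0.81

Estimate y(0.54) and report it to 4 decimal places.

RK4: k1 = f(t_n, y_n); k2 = f(t_n + h/2, y_n + (h/2)·k1); k3 = f(t_n + h/2, y_n + (h/2)·k2); k4 = f(t_n + h, y_n + h·k3); y_{n+1} = y_n + (h/6)·(k1 + 2k2 + 2k3 + k4).
t=0.000000, y=0.810000:
  k1 = f(0.000000, 0.810000) = 1.968300
  k2 = f(0.270000, 1.341441) = 3.259702
  k3 = f(0.270000, 1.690119) = 4.106990
  k4 = f(0.540000, 3.027775) = 7.357493
  y ← 0.810000 + (0.54/6)·(k1 + 2k2 + 2k3 + k4) = 2.975326
y(0.54) ≈ 2.9753

2.9753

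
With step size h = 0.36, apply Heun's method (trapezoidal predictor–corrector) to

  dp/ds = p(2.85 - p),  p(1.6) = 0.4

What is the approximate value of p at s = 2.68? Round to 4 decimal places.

Heun: k1 = f(s_n, p_n); k2 = f(s_n + h, p_n + h·k1); p_{n+1} = p_n + (h/2)·(k1 + k2).
s=1.600000, p=0.400000:
  k1 = f(1.600000, 0.400000) = 0.980000
  k2 = f(1.960000, 0.752800) = 1.578772
  p ← 0.400000 + (0.36/2)·(0.980000 + 1.578772) = 0.860579
s=1.960000, p=0.860579:
  k1 = f(1.960000, 0.860579) = 1.712054
  k2 = f(2.320000, 1.476918) = 2.027929
  p ← 0.860579 + (0.36/2)·(1.712054 + 2.027929) = 1.533776
s=2.320000, p=1.533776:
  k1 = f(2.320000, 1.533776) = 2.018793
  k2 = f(2.680000, 2.260541) = 1.332496
  p ← 1.533776 + (0.36/2)·(2.018793 + 1.332496) = 2.137008
p(2.68) ≈ 2.1370

2.1370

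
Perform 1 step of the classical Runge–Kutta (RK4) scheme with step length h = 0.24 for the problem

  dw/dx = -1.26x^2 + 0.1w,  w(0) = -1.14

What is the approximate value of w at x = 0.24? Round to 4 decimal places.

RK4: k1 = f(x_n, w_n); k2 = f(x_n + h/2, w_n + (h/2)·k1); k3 = f(x_n + h/2, w_n + (h/2)·k2); k4 = f(x_n + h, w_n + h·k3); w_{n+1} = w_n + (h/6)·(k1 + 2k2 + 2k3 + k4).
x=0.000000, w=-1.140000:
  k1 = f(0.000000, -1.140000) = -0.114000
  k2 = f(0.120000, -1.153680) = -0.133512
  k3 = f(0.120000, -1.156021) = -0.133746
  k4 = f(0.240000, -1.172099) = -0.189786
  w ← -1.140000 + (0.24/6)·(k1 + 2k2 + 2k3 + k4) = -1.173532
w(0.24) ≈ -1.1735

-1.1735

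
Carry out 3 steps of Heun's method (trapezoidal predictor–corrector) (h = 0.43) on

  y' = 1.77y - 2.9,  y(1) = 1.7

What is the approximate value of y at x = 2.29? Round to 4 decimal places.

Heun: k1 = f(x_n, y_n); k2 = f(x_n + h, y_n + h·k1); y_{n+1} = y_n + (h/2)·(k1 + k2).
x=1.000000, y=1.700000:
  k1 = f(1.000000, 1.700000) = 0.109000
  k2 = f(1.430000, 1.746870) = 0.191960
  y ← 1.700000 + (0.43/2)·(0.109000 + 0.191960) = 1.764706
x=1.430000, y=1.764706:
  k1 = f(1.430000, 1.764706) = 0.223530
  k2 = f(1.860000, 1.860824) = 0.393659
  y ← 1.764706 + (0.43/2)·(0.223530 + 0.393659) = 1.897402
x=1.860000, y=1.897402:
  k1 = f(1.860000, 1.897402) = 0.458402
  k2 = f(2.290000, 2.094515) = 0.807291
  y ← 1.897402 + (0.43/2)·(0.458402 + 0.807291) = 2.169526
y(2.29) ≈ 2.1695

2.1695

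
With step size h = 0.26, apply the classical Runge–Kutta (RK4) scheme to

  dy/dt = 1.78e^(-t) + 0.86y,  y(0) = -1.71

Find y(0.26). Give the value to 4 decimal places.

RK4: k1 = f(t_n, y_n); k2 = f(t_n + h/2, y_n + (h/2)·k1); k3 = f(t_n + h/2, y_n + (h/2)·k2); k4 = f(t_n + h, y_n + h·k3); y_{n+1} = y_n + (h/6)·(k1 + 2k2 + 2k3 + k4).
t=0.000000, y=-1.710000:
  k1 = f(0.000000, -1.710000) = 0.309400
  k2 = f(0.130000, -1.669778) = 0.127001
  k3 = f(0.130000, -1.693490) = 0.106609
  k4 = f(0.260000, -1.682282) = -0.074291
  y ← -1.710000 + (0.26/6)·(k1 + 2k2 + 2k3 + k4) = -1.679566
y(0.26) ≈ -1.6796

-1.6796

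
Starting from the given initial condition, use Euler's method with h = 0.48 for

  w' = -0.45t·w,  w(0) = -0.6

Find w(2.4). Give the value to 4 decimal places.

-0.1719

Euler: w_{n+1} = w_n + h·f(t_n, w_n).
t=0.000000, w=-0.600000: f=0.000000 → w ← -0.600000 + 0.48·0.000000 = -0.600000
t=0.480000, w=-0.600000: f=0.129600 → w ← -0.600000 + 0.48·0.129600 = -0.537792
t=0.960000, w=-0.537792: f=0.232326 → w ← -0.537792 + 0.48·0.232326 = -0.426275
t=1.440000, w=-0.426275: f=0.276226 → w ← -0.426275 + 0.48·0.276226 = -0.293687
t=1.920000, w=-0.293687: f=0.253745 → w ← -0.293687 + 0.48·0.253745 = -0.171889
w(2.4) ≈ -0.1719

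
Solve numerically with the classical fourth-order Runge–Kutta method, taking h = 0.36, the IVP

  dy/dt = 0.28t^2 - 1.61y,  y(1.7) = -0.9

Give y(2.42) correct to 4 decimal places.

RK4: k1 = f(t_n, y_n); k2 = f(t_n + h/2, y_n + (h/2)·k1); k3 = f(t_n + h/2, y_n + (h/2)·k2); k4 = f(t_n + h, y_n + h·k3); y_{n+1} = y_n + (h/6)·(k1 + 2k2 + 2k3 + k4).
t=1.700000, y=-0.900000:
  k1 = f(1.700000, -0.900000) = 2.258200
  k2 = f(1.880000, -0.493524) = 1.784206
  k3 = f(1.880000, -0.578843) = 1.921569
  k4 = f(2.060000, -0.208235) = 1.523466
  y ← -0.900000 + (0.36/6)·(k1 + 2k2 + 2k3 + k4) = -0.228407
t=2.060000, y=-0.228407:
  k1 = f(2.060000, -0.228407) = 1.555943
  k2 = f(2.240000, 0.051663) = 1.321751
  k3 = f(2.240000, 0.009508) = 1.389620
  k4 = f(2.420000, 0.271856) = 1.202104
  y ← -0.228407 + (0.36/6)·(k1 + 2k2 + 2k3 + k4) = 0.262440
y(2.42) ≈ 0.2624

0.2624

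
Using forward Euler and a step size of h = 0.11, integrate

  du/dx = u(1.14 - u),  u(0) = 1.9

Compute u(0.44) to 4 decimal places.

1.4715

Euler: u_{n+1} = u_n + h·f(x_n, u_n).
x=0.000000, u=1.900000: f=-1.444000 → u ← 1.900000 + 0.11·(-1.444000) = 1.741160
x=0.110000, u=1.741160: f=-1.046716 → u ← 1.741160 + 0.11·(-1.046716) = 1.626021
x=0.220000, u=1.626021: f=-0.790281 → u ← 1.626021 + 0.11·(-0.790281) = 1.539090
x=0.330000, u=1.539090: f=-0.614236 → u ← 1.539090 + 0.11·(-0.614236) = 1.471524
u(0.44) ≈ 1.4715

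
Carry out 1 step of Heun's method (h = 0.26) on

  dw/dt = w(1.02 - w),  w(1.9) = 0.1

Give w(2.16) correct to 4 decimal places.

0.1264

Heun: k1 = f(t_n, w_n); k2 = f(t_n + h, w_n + h·k1); w_{n+1} = w_n + (h/2)·(k1 + k2).
t=1.900000, w=0.100000:
  k1 = f(1.900000, 0.100000) = 0.092000
  k2 = f(2.160000, 0.123920) = 0.111042
  w ← 0.100000 + (0.26/2)·(0.092000 + 0.111042) = 0.126395
w(2.16) ≈ 0.1264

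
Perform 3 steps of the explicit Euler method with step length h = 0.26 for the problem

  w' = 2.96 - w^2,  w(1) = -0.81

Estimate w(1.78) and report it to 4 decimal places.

1.2388

Euler: w_{n+1} = w_n + h·f(t_n, w_n).
t=1.000000, w=-0.810000: f=2.303900 → w ← -0.810000 + 0.26·2.303900 = -0.210986
t=1.260000, w=-0.210986: f=2.915485 → w ← -0.210986 + 0.26·2.915485 = 0.547040
t=1.520000, w=0.547040: f=2.660747 → w ← 0.547040 + 0.26·2.660747 = 1.238834
w(1.78) ≈ 1.2388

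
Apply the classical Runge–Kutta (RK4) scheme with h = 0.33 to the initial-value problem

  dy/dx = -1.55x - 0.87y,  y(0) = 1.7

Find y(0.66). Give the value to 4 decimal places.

RK4: k1 = f(x_n, y_n); k2 = f(x_n + h/2, y_n + (h/2)·k1); k3 = f(x_n + h/2, y_n + (h/2)·k2); k4 = f(x_n + h, y_n + h·k3); y_{n+1} = y_n + (h/6)·(k1 + 2k2 + 2k3 + k4).
x=0.000000, y=1.700000:
  k1 = f(0.000000, 1.700000) = -1.479000
  k2 = f(0.165000, 1.455965) = -1.522440
  k3 = f(0.165000, 1.448797) = -1.516204
  k4 = f(0.330000, 1.199653) = -1.555198
  y ← 1.700000 + (0.33/6)·(k1 + 2k2 + 2k3 + k4) = 1.198868
x=0.330000, y=1.198868:
  k1 = f(0.330000, 1.198868) = -1.554515
  k2 = f(0.495000, 0.942373) = -1.587115
  k3 = f(0.495000, 0.936994) = -1.582435
  k4 = f(0.660000, 0.676665) = -1.611698
  y ← 1.198868 + (0.33/6)·(k1 + 2k2 + 2k3 + k4) = 0.676076
y(0.66) ≈ 0.6761

0.6761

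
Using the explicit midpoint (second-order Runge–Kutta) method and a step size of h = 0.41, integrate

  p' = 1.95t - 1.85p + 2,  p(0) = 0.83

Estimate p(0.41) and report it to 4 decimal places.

1.1121

Midpoint: k1 = f(t_n, p_n); k2 = f(t_n + h/2, p_n + (h/2)·k1); p_{n+1} = p_n + h·k2.
t=0.000000, p=0.830000:
  k1 = f(0.000000, 0.830000) = 0.464500
  k2 = f(0.205000, 0.925222) = 0.688088
  p ← 0.830000 + 0.41·0.688088 = 1.112116
p(0.41) ≈ 1.1121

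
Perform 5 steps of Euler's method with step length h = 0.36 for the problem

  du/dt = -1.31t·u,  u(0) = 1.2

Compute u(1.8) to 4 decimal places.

Euler: u_{n+1} = u_n + h·f(t_n, u_n).
t=0.000000, u=1.200000: f=0.000000 → u ← 1.200000 + 0.36·0.000000 = 1.200000
t=0.360000, u=1.200000: f=-0.565920 → u ← 1.200000 + 0.36·(-0.565920) = 0.996269
t=0.720000, u=0.996269: f=-0.939681 → u ← 0.996269 + 0.36·(-0.939681) = 0.657984
t=1.080000, u=0.657984: f=-0.930915 → u ← 0.657984 + 0.36·(-0.930915) = 0.322854
t=1.440000, u=0.322854: f=-0.609032 → u ← 0.322854 + 0.36·(-0.609032) = 0.103603
u(1.8) ≈ 0.1036

0.1036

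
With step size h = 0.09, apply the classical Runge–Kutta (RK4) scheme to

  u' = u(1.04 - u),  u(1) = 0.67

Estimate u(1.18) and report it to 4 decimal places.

0.7133

RK4: k1 = f(t_n, u_n); k2 = f(t_n + h/2, u_n + (h/2)·k1); k3 = f(t_n + h/2, u_n + (h/2)·k2); k4 = f(t_n + h, u_n + h·k3); u_{n+1} = u_n + (h/6)·(k1 + 2k2 + 2k3 + k4).
t=1.000000, u=0.670000:
  k1 = f(1.000000, 0.670000) = 0.247900
  k2 = f(1.045000, 0.681156) = 0.244429
  k3 = f(1.045000, 0.680999) = 0.244479
  k4 = f(1.090000, 0.692003) = 0.240815
  u ← 0.670000 + (0.09/6)·(k1 + 2k2 + 2k3 + k4) = 0.691998
t=1.090000, u=0.691998:
  k1 = f(1.090000, 0.691998) = 0.240817
  k2 = f(1.135000, 0.702835) = 0.236971
  k3 = f(1.135000, 0.702662) = 0.237035
  k4 = f(1.180000, 0.713331) = 0.233023
  u ← 0.691998 + (0.09/6)·(k1 + 2k2 + 2k3 + k4) = 0.713326
u(1.18) ≈ 0.7133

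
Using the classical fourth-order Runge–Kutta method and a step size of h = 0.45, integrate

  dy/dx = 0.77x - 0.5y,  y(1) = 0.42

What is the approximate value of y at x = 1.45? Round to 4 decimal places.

RK4: k1 = f(x_n, y_n); k2 = f(x_n + h/2, y_n + (h/2)·k1); k3 = f(x_n + h/2, y_n + (h/2)·k2); k4 = f(x_n + h, y_n + h·k3); y_{n+1} = y_n + (h/6)·(k1 + 2k2 + 2k3 + k4).
x=1.000000, y=0.420000:
  k1 = f(1.000000, 0.420000) = 0.560000
  k2 = f(1.225000, 0.546000) = 0.670250
  k3 = f(1.225000, 0.570806) = 0.657847
  k4 = f(1.450000, 0.716031) = 0.758484
  y ← 0.420000 + (0.45/6)·(k1 + 2k2 + 2k3 + k4) = 0.718101
y(1.45) ≈ 0.7181

0.7181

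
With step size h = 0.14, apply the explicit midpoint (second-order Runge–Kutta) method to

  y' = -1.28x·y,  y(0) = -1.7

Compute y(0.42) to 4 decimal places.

Midpoint: k1 = f(x_n, y_n); k2 = f(x_n + h/2, y_n + (h/2)·k1); y_{n+1} = y_n + h·k2.
x=0.000000, y=-1.700000:
  k1 = f(0.000000, -1.700000) = 0.000000
  k2 = f(0.070000, -1.700000) = 0.152320
  y ← -1.700000 + 0.14·0.152320 = -1.678675
x=0.140000, y=-1.678675:
  k1 = f(0.140000, -1.678675) = 0.300819
  k2 = f(0.210000, -1.657618) = 0.445568
  y ← -1.678675 + 0.14·0.445568 = -1.616296
x=0.280000, y=-1.616296:
  k1 = f(0.280000, -1.616296) = 0.579280
  k2 = f(0.350000, -1.575746) = 0.705934
  y ← -1.616296 + 0.14·0.705934 = -1.517465
y(0.42) ≈ -1.5175

-1.5175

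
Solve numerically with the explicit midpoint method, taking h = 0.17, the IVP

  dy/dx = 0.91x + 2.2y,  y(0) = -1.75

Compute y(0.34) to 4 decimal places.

Midpoint: k1 = f(x_n, y_n); k2 = f(x_n + h/2, y_n + (h/2)·k1); y_{n+1} = y_n + h·k2.
x=0.000000, y=-1.750000:
  k1 = f(0.000000, -1.750000) = -3.850000
  k2 = f(0.085000, -2.077250) = -4.492600
  y ← -1.750000 + 0.17·(-4.492600) = -2.513742
x=0.170000, y=-2.513742:
  k1 = f(0.170000, -2.513742) = -5.375532
  k2 = f(0.255000, -2.970662) = -6.303407
  y ← -2.513742 + 0.17·(-6.303407) = -3.585321
y(0.34) ≈ -3.5853

-3.5853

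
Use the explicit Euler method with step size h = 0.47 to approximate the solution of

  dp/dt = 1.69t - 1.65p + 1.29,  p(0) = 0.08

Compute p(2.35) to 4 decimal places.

2.5680

Euler: p_{n+1} = p_n + h·f(t_n, p_n).
t=0.000000, p=0.080000: f=1.158000 → p ← 0.080000 + 0.47·1.158000 = 0.624260
t=0.470000, p=0.624260: f=1.054271 → p ← 0.624260 + 0.47·1.054271 = 1.119767
t=0.940000, p=1.119767: f=1.030984 → p ← 1.119767 + 0.47·1.030984 = 1.604330
t=1.410000, p=1.604330: f=1.025756 → p ← 1.604330 + 0.47·1.025756 = 2.086435
t=1.880000, p=2.086435: f=1.024582 → p ← 2.086435 + 0.47·1.024582 = 2.567989
p(2.35) ≈ 2.5680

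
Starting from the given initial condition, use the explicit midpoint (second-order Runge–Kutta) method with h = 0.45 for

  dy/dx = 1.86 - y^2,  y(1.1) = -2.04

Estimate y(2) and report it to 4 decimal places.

Midpoint: k1 = f(x_n, y_n); k2 = f(x_n + h/2, y_n + (h/2)·k1); y_{n+1} = y_n + h·k2.
x=1.100000, y=-2.040000:
  k1 = f(1.100000, -2.040000) = -2.301600
  k2 = f(1.325000, -2.557860) = -4.682648
  y ← -2.040000 + 0.45·(-4.682648) = -4.147192
x=1.550000, y=-4.147192:
  k1 = f(1.550000, -4.147192) = -15.339197
  k2 = f(1.775000, -7.598511) = -55.877368
  y ← -4.147192 + 0.45·(-55.877368) = -29.292007
y(2) ≈ -29.2920

-29.2920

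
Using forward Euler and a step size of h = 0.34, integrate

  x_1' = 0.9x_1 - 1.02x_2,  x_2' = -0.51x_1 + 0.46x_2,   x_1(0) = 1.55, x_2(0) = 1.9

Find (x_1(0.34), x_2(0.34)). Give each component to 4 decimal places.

1.3654, 1.9284

Euler on (x_1,x_2): x_1_{n+1} = x_1_n + h·x_1', x_2_{n+1} = x_2_n + h·x_2'.
0.000000: (1.550000, 1.900000); f=(-0.543000, 0.083500) → (1.365380, 1.928390)
(x_1(0.34), x_2(0.34)) ≈ (1.3654, 1.9284)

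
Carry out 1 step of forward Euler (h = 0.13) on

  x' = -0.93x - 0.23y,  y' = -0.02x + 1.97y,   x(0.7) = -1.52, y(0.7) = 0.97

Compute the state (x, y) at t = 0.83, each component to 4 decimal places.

-1.3652, 1.2224

Euler on (x,y): x_{n+1} = x_n + h·x', y_{n+1} = y_n + h·y'.
0.700000: (-1.520000, 0.970000); f=(1.190500, 1.941300) → (-1.365235, 1.222369)
(x(0.83), y(0.83)) ≈ (-1.3652, 1.2224)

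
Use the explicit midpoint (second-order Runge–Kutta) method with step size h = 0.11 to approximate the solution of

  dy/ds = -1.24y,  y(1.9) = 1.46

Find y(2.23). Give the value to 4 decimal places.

0.9711

Midpoint: k1 = f(s_n, y_n); k2 = f(s_n + h/2, y_n + (h/2)·k1); y_{n+1} = y_n + h·k2.
s=1.900000, y=1.460000:
  k1 = f(1.900000, 1.460000) = -1.810400
  k2 = f(1.955000, 1.360428) = -1.686931
  y ← 1.460000 + 0.11·(-1.686931) = 1.274438
s=2.010000, y=1.274438:
  k1 = f(2.010000, 1.274438) = -1.580303
  k2 = f(2.065000, 1.187521) = -1.472526
  y ← 1.274438 + 0.11·(-1.472526) = 1.112460
s=2.120000, y=1.112460:
  k1 = f(2.120000, 1.112460) = -1.379450
  k2 = f(2.175000, 1.036590) = -1.285372
  y ← 1.112460 + 0.11·(-1.285372) = 0.971069
y(2.23) ≈ 0.9711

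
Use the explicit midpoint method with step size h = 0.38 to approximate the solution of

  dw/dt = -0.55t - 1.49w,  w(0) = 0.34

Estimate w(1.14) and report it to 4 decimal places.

Midpoint: k1 = f(t_n, w_n); k2 = f(t_n + h/2, w_n + (h/2)·k1); w_{n+1} = w_n + h·k2.
t=0.000000, w=0.340000:
  k1 = f(0.000000, 0.340000) = -0.506600
  k2 = f(0.190000, 0.243746) = -0.467682
  w ← 0.340000 + 0.38·(-0.467682) = 0.162281
t=0.380000, w=0.162281:
  k1 = f(0.380000, 0.162281) = -0.450799
  k2 = f(0.570000, 0.076629) = -0.427678
  w ← 0.162281 + 0.38·(-0.427678) = -0.000236
t=0.760000, w=-0.000236:
  k1 = f(0.760000, -0.000236) = -0.417648
  k2 = f(0.950000, -0.079590) = -0.403912
  w ← -0.000236 + 0.38·(-0.403912) = -0.153723
w(1.14) ≈ -0.1537

-0.1537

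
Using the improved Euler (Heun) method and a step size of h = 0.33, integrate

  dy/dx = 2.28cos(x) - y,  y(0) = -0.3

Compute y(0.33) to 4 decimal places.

Heun: k1 = f(x_n, y_n); k2 = f(x_n + h, y_n + h·k1); y_{n+1} = y_n + (h/2)·(k1 + k2).
x=0.000000, y=-0.300000:
  k1 = f(0.000000, -0.300000) = 2.580000
  k2 = f(0.330000, 0.551400) = 1.605577
  y ← -0.300000 + (0.33/2)·(2.580000 + 1.605577) = 0.390620
y(0.33) ≈ 0.3906

0.3906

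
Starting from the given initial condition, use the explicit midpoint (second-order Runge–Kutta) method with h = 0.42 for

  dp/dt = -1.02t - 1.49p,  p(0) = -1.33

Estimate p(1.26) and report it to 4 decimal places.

-0.7345

Midpoint: k1 = f(t_n, p_n); k2 = f(t_n + h/2, p_n + (h/2)·k1); p_{n+1} = p_n + h·k2.
t=0.000000, p=-1.330000:
  k1 = f(0.000000, -1.330000) = 1.981700
  k2 = f(0.210000, -0.913843) = 1.147426
  p ← -1.330000 + 0.42·1.147426 = -0.848081
t=0.420000, p=-0.848081:
  k1 = f(0.420000, -0.848081) = 0.835241
  k2 = f(0.630000, -0.672680) = 0.359694
  p ← -0.848081 + 0.42·0.359694 = -0.697010
t=0.840000, p=-0.697010:
  k1 = f(0.840000, -0.697010) = 0.181744
  k2 = f(1.050000, -0.658843) = -0.089323
  p ← -0.697010 + 0.42·(-0.089323) = -0.734525
p(1.26) ≈ -0.7345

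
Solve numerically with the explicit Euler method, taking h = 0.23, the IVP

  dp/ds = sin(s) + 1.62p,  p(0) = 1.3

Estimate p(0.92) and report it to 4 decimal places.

Euler: p_{n+1} = p_n + h·f(s_n, p_n).
s=0.000000, p=1.300000: f=2.106000 → p ← 1.300000 + 0.23·2.106000 = 1.784380
s=0.230000, p=1.784380: f=3.118673 → p ← 1.784380 + 0.23·3.118673 = 2.501675
s=0.460000, p=2.501675: f=4.496661 → p ← 2.501675 + 0.23·4.496661 = 3.535907
s=0.690000, p=3.535907: f=6.364706 → p ← 3.535907 + 0.23·6.364706 = 4.999789
p(0.92) ≈ 4.9998

4.9998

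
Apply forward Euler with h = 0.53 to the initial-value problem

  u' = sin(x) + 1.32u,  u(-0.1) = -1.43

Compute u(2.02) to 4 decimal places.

-10.2876

Euler: u_{n+1} = u_n + h·f(x_n, u_n).
x=-0.100000, u=-1.430000: f=-1.987433 → u ← -1.430000 + 0.53·(-1.987433) = -2.483340
x=0.430000, u=-2.483340: f=-2.861138 → u ← -2.483340 + 0.53·(-2.861138) = -3.999743
x=0.960000, u=-3.999743: f=-4.460469 → u ← -3.999743 + 0.53·(-4.460469) = -6.363791
x=1.490000, u=-6.363791: f=-7.403466 → u ← -6.363791 + 0.53·(-7.403466) = -10.287628
u(2.02) ≈ -10.2876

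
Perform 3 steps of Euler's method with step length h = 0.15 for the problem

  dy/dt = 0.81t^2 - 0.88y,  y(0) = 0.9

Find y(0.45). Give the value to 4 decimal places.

0.6019

Euler: y_{n+1} = y_n + h·f(t_n, y_n).
t=0.000000, y=0.900000: f=-0.792000 → y ← 0.900000 + 0.15·(-0.792000) = 0.781200
t=0.150000, y=0.781200: f=-0.669231 → y ← 0.781200 + 0.15·(-0.669231) = 0.680815
t=0.300000, y=0.680815: f=-0.526218 → y ← 0.680815 + 0.15·(-0.526218) = 0.601883
y(0.45) ≈ 0.6019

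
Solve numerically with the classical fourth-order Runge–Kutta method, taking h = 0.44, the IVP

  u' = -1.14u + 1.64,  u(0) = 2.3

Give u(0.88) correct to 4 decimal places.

1.7547

RK4: k1 = f(s_n, u_n); k2 = f(s_n + h/2, u_n + (h/2)·k1); k3 = f(s_n + h/2, u_n + (h/2)·k2); k4 = f(s_n + h, u_n + h·k3); u_{n+1} = u_n + (h/6)·(k1 + 2k2 + 2k3 + k4).
s=0.000000, u=2.300000:
  k1 = f(0.000000, 2.300000) = -0.982000
  k2 = f(0.220000, 2.083960) = -0.735714
  k3 = f(0.220000, 2.138143) = -0.797483
  k4 = f(0.440000, 1.949108) = -0.581983
  u ← 2.300000 + (0.44/6)·(k1 + 2k2 + 2k3 + k4) = 1.960439
s=0.440000, u=1.960439:
  k1 = f(0.440000, 1.960439) = -0.594900
  k2 = f(0.660000, 1.829561) = -0.445699
  k3 = f(0.660000, 1.862385) = -0.483119
  k4 = f(0.880000, 1.747867) = -0.352568
  u ← 1.960439 + (0.44/6)·(k1 + 2k2 + 2k3 + k4) = 1.754731
u(0.88) ≈ 1.7547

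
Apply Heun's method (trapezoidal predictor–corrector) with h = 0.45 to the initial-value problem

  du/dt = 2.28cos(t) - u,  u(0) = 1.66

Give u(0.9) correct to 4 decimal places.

1.7616

Heun: k1 = f(t_n, u_n); k2 = f(t_n + h, u_n + h·k1); u_{n+1} = u_n + (h/2)·(k1 + k2).
t=0.000000, u=1.660000:
  k1 = f(0.000000, 1.660000) = 0.620000
  k2 = f(0.450000, 1.939000) = 0.114019
  u ← 1.660000 + (0.45/2)·(0.620000 + 0.114019) = 1.825154
t=0.450000, u=1.825154:
  k1 = f(0.450000, 1.825154) = 0.227865
  k2 = f(0.900000, 1.927694) = -0.510423
  u ← 1.825154 + (0.45/2)·(0.227865 + (-0.510423)) = 1.761579
u(0.9) ≈ 1.7616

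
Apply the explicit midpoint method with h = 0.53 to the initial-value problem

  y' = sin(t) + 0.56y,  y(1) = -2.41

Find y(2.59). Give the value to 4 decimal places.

Midpoint: k1 = f(t_n, y_n); k2 = f(t_n + h/2, y_n + (h/2)·k1); y_{n+1} = y_n + h·k2.
t=1.000000, y=-2.410000:
  k1 = f(1.000000, -2.410000) = -0.508129
  k2 = f(1.265000, -2.544654) = -0.471399
  y ← -2.410000 + 0.53·(-0.471399) = -2.659841
t=1.530000, y=-2.659841:
  k1 = f(1.530000, -2.659841) = -0.490343
  k2 = f(1.795000, -2.789782) = -0.587307
  y ← -2.659841 + 0.53·(-0.587307) = -2.971114
t=2.060000, y=-2.971114:
  k1 = f(2.060000, -2.971114) = -0.781116
  k2 = f(2.325000, -3.178110) = -1.050924
  y ← -2.971114 + 0.53·(-1.050924) = -3.528104
y(2.59) ≈ -3.5281

-3.5281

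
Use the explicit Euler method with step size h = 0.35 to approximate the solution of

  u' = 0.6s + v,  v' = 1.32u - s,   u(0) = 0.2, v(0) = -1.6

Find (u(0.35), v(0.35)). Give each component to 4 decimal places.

Euler on (u,v): u_{n+1} = u_n + h·u', v_{n+1} = v_n + h·v'.
0.000000: (0.200000, -1.600000); f=(-1.600000, 0.264000) → (-0.360000, -1.507600)
(u(0.35), v(0.35)) ≈ (-0.3600, -1.5076)

-0.3600, -1.5076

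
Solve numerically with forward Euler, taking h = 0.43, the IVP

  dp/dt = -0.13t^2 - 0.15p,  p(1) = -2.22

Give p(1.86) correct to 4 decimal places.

Euler: p_{n+1} = p_n + h·f(t_n, p_n).
t=1.000000, p=-2.220000: f=0.203000 → p ← -2.220000 + 0.43·0.203000 = -2.132710
t=1.430000, p=-2.132710: f=0.054070 → p ← -2.132710 + 0.43·0.054070 = -2.109460
p(1.86) ≈ -2.1095

-2.1095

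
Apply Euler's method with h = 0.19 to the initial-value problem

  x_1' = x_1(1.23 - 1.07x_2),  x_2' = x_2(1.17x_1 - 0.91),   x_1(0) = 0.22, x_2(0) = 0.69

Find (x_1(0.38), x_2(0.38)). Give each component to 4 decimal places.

Euler on (x_1,x_2): x_1_{n+1} = x_1_n + h·x_1', x_2_{n+1} = x_2_n + h·x_2'.
0.000000: (0.220000, 0.690000); f=(0.108174, -0.450294) → (0.240553, 0.604444)
0.190000: (0.240553, 0.604444); f=(0.140301, -0.379925) → (0.267210, 0.532258)
(x_1(0.38), x_2(0.38)) ≈ (0.2672, 0.5323)

0.2672, 0.5323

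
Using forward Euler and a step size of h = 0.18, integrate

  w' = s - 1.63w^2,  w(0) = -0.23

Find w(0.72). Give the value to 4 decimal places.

-0.0941

Euler: w_{n+1} = w_n + h·f(s_n, w_n).
s=0.000000, w=-0.230000: f=-0.086227 → w ← -0.230000 + 0.18·(-0.086227) = -0.245521
s=0.180000, w=-0.245521: f=0.081743 → w ← -0.245521 + 0.18·0.081743 = -0.230807
s=0.360000, w=-0.230807: f=0.273167 → w ← -0.230807 + 0.18·0.273167 = -0.181637
s=0.540000, w=-0.181637: f=0.486223 → w ← -0.181637 + 0.18·0.486223 = -0.094117
w(0.72) ≈ -0.0941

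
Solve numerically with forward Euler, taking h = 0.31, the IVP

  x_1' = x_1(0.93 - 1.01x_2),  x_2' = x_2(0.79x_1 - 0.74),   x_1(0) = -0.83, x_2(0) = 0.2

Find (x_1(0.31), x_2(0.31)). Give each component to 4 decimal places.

Euler on (x_1,x_2): x_1_{n+1} = x_1_n + h·x_1', x_2_{n+1} = x_2_n + h·x_2'.
0.000000: (-0.830000, 0.200000); f=(-0.604240, -0.279140) → (-1.017314, 0.113467)
(x_1(0.31), x_2(0.31)) ≈ (-1.0173, 0.1135)

-1.0173, 0.1135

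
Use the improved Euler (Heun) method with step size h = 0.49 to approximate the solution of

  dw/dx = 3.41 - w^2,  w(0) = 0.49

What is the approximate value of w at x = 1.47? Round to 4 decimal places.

1.4326

Heun: k1 = f(x_n, w_n); k2 = f(x_n + h, w_n + h·k1); w_{n+1} = w_n + (h/2)·(k1 + k2).
x=0.000000, w=0.490000:
  k1 = f(0.000000, 0.490000) = 3.169900
  k2 = f(0.490000, 2.043251) = -0.764875
  w ← 0.490000 + (0.49/2)·(3.169900 + (-0.764875)) = 1.079231
x=0.490000, w=1.079231:
  k1 = f(0.490000, 1.079231) = 2.245260
  k2 = f(0.980000, 2.179409) = -1.339822
  w ← 1.079231 + (0.49/2)·(2.245260 + (-1.339822)) = 1.301064
x=0.980000, w=1.301064:
  k1 = f(0.980000, 1.301064) = 1.717234
  k2 = f(1.470000, 2.142508) = -1.180341
  w ← 1.301064 + (0.49/2)·(1.717234 + (-1.180341)) = 1.432602
w(1.47) ≈ 1.4326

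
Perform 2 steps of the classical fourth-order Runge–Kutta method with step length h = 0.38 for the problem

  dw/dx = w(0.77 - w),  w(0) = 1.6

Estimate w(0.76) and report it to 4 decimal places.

RK4: k1 = f(x_n, w_n); k2 = f(x_n + h/2, w_n + (h/2)·k1); k3 = f(x_n + h/2, w_n + (h/2)·k2); k4 = f(x_n + h, w_n + h·k3); w_{n+1} = w_n + (h/6)·(k1 + 2k2 + 2k3 + k4).
x=0.000000, w=1.600000:
  k1 = f(0.000000, 1.600000) = -1.328000
  k2 = f(0.190000, 1.347680) = -0.778528
  k3 = f(0.190000, 1.452080) = -0.990434
  k4 = f(0.380000, 1.223635) = -0.555084
  w ← 1.600000 + (0.38/6)·(k1 + 2k2 + 2k3 + k4) = 1.256670
x=0.380000, w=1.256670:
  k1 = f(0.380000, 1.256670) = -0.611583
  k2 = f(0.570000, 1.140469) = -0.422508
  k3 = f(0.570000, 1.176393) = -0.478078
  k4 = f(0.760000, 1.075000) = -0.327875
  w ← 1.256670 + (0.38/6)·(k1 + 2k2 + 2k3 + k4) = 1.083096
w(0.76) ≈ 1.0831

1.0831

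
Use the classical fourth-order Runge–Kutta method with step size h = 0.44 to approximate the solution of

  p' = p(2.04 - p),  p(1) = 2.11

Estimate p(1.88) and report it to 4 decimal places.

RK4: k1 = f(s_n, p_n); k2 = f(s_n + h/2, p_n + (h/2)·k1); k3 = f(s_n + h/2, p_n + (h/2)·k2); k4 = f(s_n + h, p_n + h·k3); p_{n+1} = p_n + (h/6)·(k1 + 2k2 + 2k3 + k4).
s=1.000000, p=2.110000:
  k1 = f(1.000000, 2.110000) = -0.147700
  k2 = f(1.220000, 2.077506) = -0.077919
  k3 = f(1.220000, 2.092858) = -0.110624
  k4 = f(1.440000, 2.061325) = -0.043959
  p ← 2.110000 + (0.44/6)·(k1 + 2k2 + 2k3 + k4) = 2.068292
s=1.440000, p=2.068292:
  k1 = f(1.440000, 2.068292) = -0.058516
  k2 = f(1.660000, 2.055418) = -0.031691
  k3 = f(1.660000, 2.061320) = -0.043947
  k4 = f(1.880000, 2.048955) = -0.018349
  p ← 2.068292 + (0.44/6)·(k1 + 2k2 + 2k3 + k4) = 2.051562
p(1.88) ≈ 2.0516

2.0516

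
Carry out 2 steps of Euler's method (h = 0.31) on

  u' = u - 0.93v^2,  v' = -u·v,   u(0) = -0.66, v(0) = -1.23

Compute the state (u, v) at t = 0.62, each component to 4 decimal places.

-2.3369, -2.0791

Euler on (u,v): u_{n+1} = u_n + h·u', v_{n+1} = v_n + h·v'.
0.000000: (-0.660000, -1.230000); f=(-2.066997, -0.811800) → (-1.300769, -1.481658)
0.310000: (-1.300769, -1.481658); f=(-3.342408, -1.927295) → (-2.336915, -2.079119)
(u(0.62), v(0.62)) ≈ (-2.3369, -2.0791)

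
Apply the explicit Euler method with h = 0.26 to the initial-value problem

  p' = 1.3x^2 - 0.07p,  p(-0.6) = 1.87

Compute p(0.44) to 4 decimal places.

1.9034

Euler: p_{n+1} = p_n + h·f(x_n, p_n).
x=-0.600000, p=1.870000: f=0.337100 → p ← 1.870000 + 0.26·0.337100 = 1.957646
x=-0.340000, p=1.957646: f=0.013245 → p ← 1.957646 + 0.26·0.013245 = 1.961090
x=-0.080000, p=1.961090: f=-0.128956 → p ← 1.961090 + 0.26·(-0.128956) = 1.927561
x=0.180000, p=1.927561: f=-0.092809 → p ← 1.927561 + 0.26·(-0.092809) = 1.903431
p(0.44) ≈ 1.9034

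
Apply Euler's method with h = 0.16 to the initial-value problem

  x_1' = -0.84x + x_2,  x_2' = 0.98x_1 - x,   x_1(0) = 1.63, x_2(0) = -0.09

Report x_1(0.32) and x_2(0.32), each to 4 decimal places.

Euler on (x_1,x_2): x_1_{n+1} = x_1_n + h·x_1', x_2_{n+1} = x_2_n + h·x_2'.
0.000000: (1.630000, -0.090000); f=(-0.090000, 1.597400) → (1.615600, 0.165584)
0.160000: (1.615600, 0.165584); f=(0.031184, 1.423288) → (1.620589, 0.393310)
(x_1(0.32), x_2(0.32)) ≈ (1.6206, 0.3933)

1.6206, 0.3933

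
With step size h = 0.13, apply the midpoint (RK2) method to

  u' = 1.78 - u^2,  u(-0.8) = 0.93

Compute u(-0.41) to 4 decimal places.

Midpoint: k1 = f(t_n, u_n); k2 = f(t_n + h/2, u_n + (h/2)·k1); u_{n+1} = u_n + h·k2.
t=-0.800000, u=0.930000:
  k1 = f(-0.800000, 0.930000) = 0.915100
  k2 = f(-0.735000, 0.989482) = 0.800926
  u ← 0.930000 + 0.13·0.800926 = 1.034120
t=-0.670000, u=1.034120:
  k1 = f(-0.670000, 1.034120) = 0.710595
  k2 = f(-0.605000, 1.080309) = 0.612932
  u ← 1.034120 + 0.13·0.612932 = 1.113802
t=-0.540000, u=1.113802:
  k1 = f(-0.540000, 1.113802) = 0.539446
  k2 = f(-0.475000, 1.148866) = 0.460108
  u ← 1.113802 + 0.13·0.460108 = 1.173616
u(-0.41) ≈ 1.1736

1.1736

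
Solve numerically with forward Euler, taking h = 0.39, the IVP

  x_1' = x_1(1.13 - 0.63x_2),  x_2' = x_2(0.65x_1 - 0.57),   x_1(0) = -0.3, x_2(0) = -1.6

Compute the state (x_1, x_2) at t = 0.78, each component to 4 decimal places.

Euler on (x_1,x_2): x_1_{n+1} = x_1_n + h·x_1', x_2_{n+1} = x_2_n + h·x_2'.
0.000000: (-0.300000, -1.600000); f=(-0.641400, 1.224000) → (-0.550146, -1.122640)
0.390000: (-0.550146, -1.122640); f=(-1.010763, 1.041355) → (-0.944344, -0.716511)
(x_1(0.78), x_2(0.78)) ≈ (-0.9443, -0.7165)

-0.9443, -0.7165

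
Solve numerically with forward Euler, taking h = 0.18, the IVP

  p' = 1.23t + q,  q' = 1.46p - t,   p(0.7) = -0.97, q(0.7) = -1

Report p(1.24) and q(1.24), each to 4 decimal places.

-1.1382, -2.2672

Euler on (p,q): p_{n+1} = p_n + h·p', q_{n+1} = q_n + h·q'.
0.700000: (-0.970000, -1.000000); f=(-0.139000, -2.116200) → (-0.995020, -1.380916)
0.880000: (-0.995020, -1.380916); f=(-0.298516, -2.332729) → (-1.048753, -1.800807)
1.060000: (-1.048753, -1.800807); f=(-0.497007, -2.591179) → (-1.138214, -2.267220)
(p(1.24), q(1.24)) ≈ (-1.1382, -2.2672)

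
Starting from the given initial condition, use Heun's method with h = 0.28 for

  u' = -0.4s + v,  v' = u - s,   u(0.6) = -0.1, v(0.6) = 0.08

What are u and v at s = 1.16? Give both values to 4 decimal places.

Heun on (u,v): k1 = f(s_n, state_n); k2 = f(s_n + h, state_n + h·k1); state_{n+1} = state_n + (h/2)·(k1 + k2).
0.600000: (-0.100000, 0.080000)
  k1 = (-0.160000, -0.700000)
  predictor → (-0.144800, -0.116000)
  k2 = (-0.468000, -1.024800)
  → (-0.187920, -0.161472)
0.880000: (-0.187920, -0.161472)
  k1 = (-0.513472, -1.067920)
  predictor → (-0.331692, -0.460490)
  k2 = (-0.924490, -1.491692)
  → (-0.389235, -0.519818)
(u(1.16), v(1.16)) ≈ (-0.3892, -0.5198)

-0.3892, -0.5198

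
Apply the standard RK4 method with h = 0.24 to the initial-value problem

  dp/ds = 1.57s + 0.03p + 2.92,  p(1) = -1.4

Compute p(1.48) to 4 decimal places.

RK4: k1 = f(s_n, p_n); k2 = f(s_n + h/2, p_n + (h/2)·k1); k3 = f(s_n + h/2, p_n + (h/2)·k2); k4 = f(s_n + h, p_n + h·k3); p_{n+1} = p_n + (h/6)·(k1 + 2k2 + 2k3 + k4).
s=1.000000, p=-1.400000:
  k1 = f(1.000000, -1.400000) = 4.448000
  k2 = f(1.120000, -0.866240) = 4.652413
  k3 = f(1.120000, -0.841710) = 4.653149
  k4 = f(1.240000, -0.283244) = 4.858303
  p ← -1.400000 + (0.24/6)·(k1 + 2k2 + 2k3 + k4) = -0.283303
s=1.240000, p=-0.283303:
  k1 = f(1.240000, -0.283303) = 4.858301
  k2 = f(1.360000, 0.299693) = 5.064191
  k3 = f(1.360000, 0.324400) = 5.064932
  k4 = f(1.480000, 0.932281) = 5.271568
  p ← -0.283303 + (0.24/6)·(k1 + 2k2 + 2k3 + k4) = 0.932222
p(1.48) ≈ 0.9322

0.9322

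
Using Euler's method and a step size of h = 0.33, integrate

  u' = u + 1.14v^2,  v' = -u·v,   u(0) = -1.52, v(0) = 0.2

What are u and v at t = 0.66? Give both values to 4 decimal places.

-2.6348, 0.4992

Euler on (u,v): u_{n+1} = u_n + h·u', v_{n+1} = v_n + h·v'.
0.000000: (-1.520000, 0.200000); f=(-1.474400, 0.304000) → (-2.006552, 0.300320)
0.330000: (-2.006552, 0.300320); f=(-1.903733, 0.602608) → (-2.634784, 0.499181)
(u(0.66), v(0.66)) ≈ (-2.6348, 0.4992)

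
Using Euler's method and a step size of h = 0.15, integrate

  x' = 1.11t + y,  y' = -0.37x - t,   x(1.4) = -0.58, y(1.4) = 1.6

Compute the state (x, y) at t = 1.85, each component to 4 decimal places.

0.8269, 0.9204

Euler on (x,y): x_{n+1} = x_n + h·x', y_{n+1} = y_n + h·y'.
1.400000: (-0.580000, 1.600000); f=(3.154000, -1.185400) → (-0.106900, 1.422190)
1.550000: (-0.106900, 1.422190); f=(3.142690, -1.510447) → (0.364503, 1.195623)
1.700000: (0.364503, 1.195623); f=(3.082623, -1.834866) → (0.826897, 0.920393)
(x(1.85), y(1.85)) ≈ (0.8269, 0.9204)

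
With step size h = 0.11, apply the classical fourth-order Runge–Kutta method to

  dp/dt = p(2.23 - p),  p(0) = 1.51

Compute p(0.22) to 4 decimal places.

1.7261

RK4: k1 = f(t_n, p_n); k2 = f(t_n + h/2, p_n + (h/2)·k1); k3 = f(t_n + h/2, p_n + (h/2)·k2); k4 = f(t_n + h, p_n + h·k3); p_{n+1} = p_n + (h/6)·(k1 + 2k2 + 2k3 + k4).
t=0.000000, p=1.510000:
  k1 = f(0.000000, 1.510000) = 1.087200
  k2 = f(0.055000, 1.569796) = 1.036386
  k3 = f(0.055000, 1.567001) = 1.038920
  k4 = f(0.110000, 1.624281) = 0.983858
  p ← 1.510000 + (0.11/6)·(k1 + 2k2 + 2k3 + k4) = 1.624064
t=0.110000, p=1.624064:
  k1 = f(0.110000, 1.624064) = 0.984079
  k2 = f(0.165000, 1.678188) = 0.926044
  k3 = f(0.165000, 1.674996) = 0.929629
  k4 = f(0.220000, 1.726323) = 0.869509
  p ← 1.624064 + (0.11/6)·(k1 + 2k2 + 2k3 + k4) = 1.726088
p(0.22) ≈ 1.7261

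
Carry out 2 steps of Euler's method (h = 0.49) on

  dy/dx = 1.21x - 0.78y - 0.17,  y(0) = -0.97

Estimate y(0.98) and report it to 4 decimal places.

Euler: y_{n+1} = y_n + h·f(x_n, y_n).
x=0.000000, y=-0.970000: f=0.586600 → y ← -0.970000 + 0.49·0.586600 = -0.682566
x=0.490000, y=-0.682566: f=0.955301 → y ← -0.682566 + 0.49·0.955301 = -0.214468
y(0.98) ≈ -0.2145

-0.2145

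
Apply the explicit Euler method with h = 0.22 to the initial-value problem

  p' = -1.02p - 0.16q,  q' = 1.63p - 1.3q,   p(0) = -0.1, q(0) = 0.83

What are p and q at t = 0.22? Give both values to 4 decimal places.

-0.1068, 0.5568

Euler on (p,q): p_{n+1} = p_n + h·p', q_{n+1} = q_n + h·q'.
0.000000: (-0.100000, 0.830000); f=(-0.030800, -1.242000) → (-0.106776, 0.556760)
(p(0.22), q(0.22)) ≈ (-0.1068, 0.5568)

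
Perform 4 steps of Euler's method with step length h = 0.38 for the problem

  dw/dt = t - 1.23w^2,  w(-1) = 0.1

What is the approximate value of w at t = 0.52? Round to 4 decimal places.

Euler: w_{n+1} = w_n + h·f(t_n, w_n).
t=-1.000000, w=0.100000: f=-1.012300 → w ← 0.100000 + 0.38·(-1.012300) = -0.284674
t=-0.620000, w=-0.284674: f=-0.719678 → w ← -0.284674 + 0.38·(-0.719678) = -0.558152
t=-0.240000, w=-0.558152: f=-0.623186 → w ← -0.558152 + 0.38·(-0.623186) = -0.794962
t=0.140000, w=-0.794962: f=-0.637317 → w ← -0.794962 + 0.38·(-0.637317) = -1.037143
w(0.52) ≈ -1.0371

-1.0371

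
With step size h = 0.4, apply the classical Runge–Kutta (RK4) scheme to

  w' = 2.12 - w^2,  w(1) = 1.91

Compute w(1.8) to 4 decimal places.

1.4998

RK4: k1 = f(t_n, w_n); k2 = f(t_n + h/2, w_n + (h/2)·k1); k3 = f(t_n + h/2, w_n + (h/2)·k2); k4 = f(t_n + h, w_n + h·k3); w_{n+1} = w_n + (h/6)·(k1 + 2k2 + 2k3 + k4).
t=1.000000, w=1.910000:
  k1 = f(1.000000, 1.910000) = -1.528100
  k2 = f(1.200000, 1.604380) = -0.454035
  k3 = f(1.200000, 1.819193) = -1.189463
  k4 = f(1.400000, 1.434215) = 0.063028
  w ← 1.910000 + (0.4/6)·(k1 + 2k2 + 2k3 + k4) = 1.593195
t=1.400000, w=1.593195:
  k1 = f(1.400000, 1.593195) = -0.418272
  k2 = f(1.600000, 1.509541) = -0.158714
  k3 = f(1.600000, 1.561453) = -0.318134
  k4 = f(1.800000, 1.465942) = -0.028985
  w ← 1.593195 + (0.4/6)·(k1 + 2k2 + 2k3 + k4) = 1.499799
w(1.8) ≈ 1.4998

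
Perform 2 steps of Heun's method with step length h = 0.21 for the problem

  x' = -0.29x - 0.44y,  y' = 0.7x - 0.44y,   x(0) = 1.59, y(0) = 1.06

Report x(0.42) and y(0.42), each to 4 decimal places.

Heun on (x,y): k1 = f(s_n, state_n); k2 = f(s_n + h, state_n + h·k1); state_{n+1} = state_n + (h/2)·(k1 + k2).
0.000000: (1.590000, 1.060000)
  k1 = (-0.927500, 0.646600)
  predictor → (1.395225, 1.195786)
  k2 = (-0.930761, 0.450512)
  → (1.394883, 1.175197)
0.210000: (1.394883, 1.175197)
  k1 = (-0.921603, 0.459331)
  predictor → (1.201346, 1.271656)
  k2 = (-0.907919, 0.281413)
  → (1.202783, 1.252975)
(x(0.42), y(0.42)) ≈ (1.2028, 1.2530)

1.2028, 1.2530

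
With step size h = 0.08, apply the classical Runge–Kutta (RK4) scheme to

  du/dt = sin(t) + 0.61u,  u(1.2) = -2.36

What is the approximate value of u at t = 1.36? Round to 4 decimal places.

RK4: k1 = f(t_n, u_n); k2 = f(t_n + h/2, u_n + (h/2)·k1); k3 = f(t_n + h/2, u_n + (h/2)·k2); k4 = f(t_n + h, u_n + h·k3); u_{n+1} = u_n + (h/6)·(k1 + 2k2 + 2k3 + k4).
t=1.200000, u=-2.360000:
  k1 = f(1.200000, -2.360000) = -0.507561
  k2 = f(1.240000, -2.380302) = -0.506200
  k3 = f(1.240000, -2.380248) = -0.506167
  k4 = f(1.280000, -2.400493) = -0.506285
  u ← -2.360000 + (0.08/6)·(k1 + 2k2 + 2k3 + k4) = -2.400514
t=1.280000, u=-2.400514:
  k1 = f(1.280000, -2.400514) = -0.506298
  k2 = f(1.320000, -2.420766) = -0.507952
  k3 = f(1.320000, -2.420833) = -0.507993
  k4 = f(1.360000, -2.441154) = -0.511239
  u ← -2.400514 + (0.08/6)·(k1 + 2k2 + 2k3 + k4) = -2.441173
u(1.36) ≈ -2.4412

-2.4412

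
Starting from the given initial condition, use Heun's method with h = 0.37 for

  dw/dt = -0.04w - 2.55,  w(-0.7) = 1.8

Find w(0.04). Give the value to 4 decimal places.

Heun: k1 = f(t_n, w_n); k2 = f(t_n + h, w_n + h·k1); w_{n+1} = w_n + (h/2)·(k1 + k2).
t=-0.700000, w=1.800000:
  k1 = f(-0.700000, 1.800000) = -2.622000
  k2 = f(-0.330000, 0.829860) = -2.583194
  w ← 1.800000 + (0.37/2)·(-2.622000 + (-2.583194)) = 0.837039
t=-0.330000, w=0.837039:
  k1 = f(-0.330000, 0.837039) = -2.583482
  k2 = f(0.040000, -0.118849) = -2.545246
  w ← 0.837039 + (0.37/2)·(-2.583482 + (-2.545246)) = -0.111776
w(0.04) ≈ -0.1118

-0.1118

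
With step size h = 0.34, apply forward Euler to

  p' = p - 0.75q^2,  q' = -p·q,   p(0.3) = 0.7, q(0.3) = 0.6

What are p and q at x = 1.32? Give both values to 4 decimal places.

Euler on (p,q): p_{n+1} = p_n + h·p', q_{n+1} = q_n + h·q'.
0.300000: (0.700000, 0.600000); f=(0.430000, -0.420000) → (0.846200, 0.457200)
0.640000: (0.846200, 0.457200); f=(0.689426, -0.386883) → (1.080605, 0.325660)
0.980000: (1.080605, 0.325660); f=(1.001064, -0.351910) → (1.420967, 0.206011)
(p(1.32), q(1.32)) ≈ (1.4210, 0.2060)

1.4210, 0.2060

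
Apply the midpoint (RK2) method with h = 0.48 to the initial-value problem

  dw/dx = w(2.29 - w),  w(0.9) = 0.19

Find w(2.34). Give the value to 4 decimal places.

Midpoint: k1 = f(x_n, w_n); k2 = f(x_n + h/2, w_n + (h/2)·k1); w_{n+1} = w_n + h·k2.
x=0.900000, w=0.190000:
  k1 = f(0.900000, 0.190000) = 0.399000
  k2 = f(1.140000, 0.285760) = 0.572732
  w ← 0.190000 + 0.48·0.572732 = 0.464911
x=1.380000, w=0.464911:
  k1 = f(1.380000, 0.464911) = 0.848504
  k2 = f(1.620000, 0.668552) = 1.084022
  w ← 0.464911 + 0.48·1.084022 = 0.985242
x=1.860000, w=0.985242:
  k1 = f(1.860000, 0.985242) = 1.285502
  k2 = f(2.100000, 1.293763) = 1.288895
  w ← 0.985242 + 0.48·1.288895 = 1.603911
w(2.34) ≈ 1.6039

1.6039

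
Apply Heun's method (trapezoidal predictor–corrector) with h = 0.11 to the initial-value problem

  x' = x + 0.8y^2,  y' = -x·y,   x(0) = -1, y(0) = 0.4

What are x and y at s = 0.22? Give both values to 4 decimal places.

-1.2062, 0.5092

Heun on (x,y): k1 = f(s_n, state_n); k2 = f(s_n + h, state_n + h·k1); state_{n+1} = state_n + (h/2)·(k1 + k2).
0.000000: (-1.000000, 0.400000)
  k1 = (-0.872000, 0.400000)
  predictor → (-1.095920, 0.444000)
  k2 = (-0.938211, 0.486588)
  → (-1.099562, 0.448762)
0.110000: (-1.099562, 0.448762)
  k1 = (-0.938451, 0.493442)
  predictor → (-1.202791, 0.503041)
  k2 = (-1.000351, 0.605053)
  → (-1.206196, 0.509180)
(x(0.22), y(0.22)) ≈ (-1.2062, 0.5092)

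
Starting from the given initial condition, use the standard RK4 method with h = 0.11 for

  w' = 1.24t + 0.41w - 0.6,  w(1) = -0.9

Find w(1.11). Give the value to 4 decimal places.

RK4: k1 = f(t_n, w_n); k2 = f(t_n + h/2, w_n + (h/2)·k1); k3 = f(t_n + h/2, w_n + (h/2)·k2); k4 = f(t_n + h, w_n + h·k3); w_{n+1} = w_n + (h/6)·(k1 + 2k2 + 2k3 + k4).
t=1.000000, w=-0.900000:
  k1 = f(1.000000, -0.900000) = 0.271000
  k2 = f(1.055000, -0.885095) = 0.345311
  k3 = f(1.055000, -0.881008) = 0.346987
  k4 = f(1.110000, -0.861831) = 0.423049
  w ← -0.900000 + (0.11/6)·(k1 + 2k2 + 2k3 + k4) = -0.861892
w(1.11) ≈ -0.8619

-0.8619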